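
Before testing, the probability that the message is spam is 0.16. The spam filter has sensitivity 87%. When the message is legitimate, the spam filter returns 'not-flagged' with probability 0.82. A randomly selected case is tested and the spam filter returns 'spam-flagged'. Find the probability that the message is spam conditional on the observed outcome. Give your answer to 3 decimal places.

P(H | E) ≈ 0.479

Let H be the event that the message is spam. P(H) = 0.16, so P(¬H) = 0.84. With E the 'spam-flagged' result, P(E|H) = 0.87 and P(E|¬H) = 0.18.
P(E) = 0.87·0.16 + 0.18·0.84 = 0.13920 + 0.15120 = 0.29040.
By Bayes' theorem, P(H|E) = 0.13920 / 0.29040 = 0.479.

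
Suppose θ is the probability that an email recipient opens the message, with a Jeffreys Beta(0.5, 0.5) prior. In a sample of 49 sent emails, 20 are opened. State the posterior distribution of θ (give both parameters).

The binomial likelihood is conjugate to the Beta prior: with 20 successes and 29 failures, the posterior is Beta(0.5+20, 0.5+29) = Beta(20.5, 29.5).

Posterior: Beta(20.5, 29.5)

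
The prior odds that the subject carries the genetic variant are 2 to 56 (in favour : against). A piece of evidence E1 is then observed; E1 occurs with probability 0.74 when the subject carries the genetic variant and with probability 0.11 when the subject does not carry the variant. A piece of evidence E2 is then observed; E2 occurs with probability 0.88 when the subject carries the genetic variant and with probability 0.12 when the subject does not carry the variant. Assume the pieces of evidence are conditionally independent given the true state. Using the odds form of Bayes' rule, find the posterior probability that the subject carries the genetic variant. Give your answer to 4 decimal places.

Prior odds = 2/56 = 0.035714.
Likelihood ratio for E1 = 0.74/0.11 = 6.7273.
Likelihood ratio for E2 = 0.88/0.12 = 7.3333.
Posterior odds = prior odds × LR₁ × LR₂ = 1.7619.
Posterior probability = odds/(1+odds) = 1.7619/2.7619 = 0.6379.

Posterior probability ≈ 0.6379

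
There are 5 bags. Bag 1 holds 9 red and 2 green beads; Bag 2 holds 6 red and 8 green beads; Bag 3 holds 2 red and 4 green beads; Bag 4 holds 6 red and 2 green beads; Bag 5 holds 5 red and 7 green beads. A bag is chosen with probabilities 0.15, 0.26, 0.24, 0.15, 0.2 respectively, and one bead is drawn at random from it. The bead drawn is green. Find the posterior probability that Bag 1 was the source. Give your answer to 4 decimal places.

Posterior probability ≈ 0.0557

Tabulate prior·likelihood by source: [1] prior 0.15, lik 0.1818, product 0.02727; [2] prior 0.26, lik 0.5714, product 0.1486; [3] prior 0.24, lik 0.6667, product 0.1600; [4] prior 0.15, lik 0.25, product 0.03750; [5] prior 0.2, lik 0.5833, product 0.1167.
Normalizing constant = 0.49001; the posterior for Bag 1 is its product over the sum, 0.02727/0.49001 = 0.0557.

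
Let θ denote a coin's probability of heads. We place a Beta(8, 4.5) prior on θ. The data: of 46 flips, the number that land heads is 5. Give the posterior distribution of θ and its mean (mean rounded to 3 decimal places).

The binomial likelihood is conjugate to the Beta prior: with 5 successes and 41 failures, the posterior is Beta(8+5, 4.5+41) = Beta(13, 45.5).
E[θ | data] = 13/(13+45.5) = 0.222.

Posterior: Beta(13, 45.5); mean ≈ 0.222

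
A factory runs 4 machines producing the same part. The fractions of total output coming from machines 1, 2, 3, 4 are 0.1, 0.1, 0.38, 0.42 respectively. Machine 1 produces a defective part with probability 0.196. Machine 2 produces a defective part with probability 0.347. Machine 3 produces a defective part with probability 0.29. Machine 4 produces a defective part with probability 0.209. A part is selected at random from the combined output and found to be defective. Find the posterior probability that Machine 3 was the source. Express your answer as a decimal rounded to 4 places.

Tabulate prior·likelihood by source: [1] prior 0.1, lik 0.196, product 0.01960; [2] prior 0.1, lik 0.347, product 0.03470; [3] prior 0.38, lik 0.29, product 0.1102; [4] prior 0.42, lik 0.209, product 0.08778.
Normalizing constant = 0.25228; the posterior for Machine 3 is its product over the sum, 0.1102/0.25228 = 0.4368.

Posterior probability ≈ 0.4368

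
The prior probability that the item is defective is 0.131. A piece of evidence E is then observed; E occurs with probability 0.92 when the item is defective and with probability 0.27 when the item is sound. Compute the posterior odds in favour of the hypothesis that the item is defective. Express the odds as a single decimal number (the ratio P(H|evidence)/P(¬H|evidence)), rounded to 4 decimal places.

Prior odds = 0.131/(1−0.131) = 0.15075.
Likelihood ratio for E = 0.92/0.27 = 3.4074.
Posterior odds = prior odds × LR = 0.51366.

Posterior odds ≈ 0.5137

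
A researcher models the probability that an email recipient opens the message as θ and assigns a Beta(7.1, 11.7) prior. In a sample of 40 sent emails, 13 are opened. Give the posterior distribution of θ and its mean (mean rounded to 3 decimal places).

Posterior: Beta(20.1, 38.7); mean ≈ 0.342

Observing 13 successes and 27 failures updates Beta(7.1, 11.7) by adding the success and failure counts to the two shape parameters: α = 7.1+13 = 20.1, β = 11.7+27 = 38.7.
Posterior mean = α/(α+β) = 20.1/58.8 = 0.342.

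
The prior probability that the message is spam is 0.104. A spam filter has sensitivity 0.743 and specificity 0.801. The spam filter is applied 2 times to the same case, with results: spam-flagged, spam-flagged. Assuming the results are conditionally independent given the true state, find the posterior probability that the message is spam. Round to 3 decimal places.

Posterior P(H) ≈ 0.618

With H the event that the message is spam, the joint likelihood of the observed sequence is P(data|H) = 0.743·0.743 = 0.55205 and P(data|¬H) = 0.199·0.199 = 0.039601.
Bayes: P(H|data) = 0.104·0.55205 / (0.104·0.55205 + 0.896·0.039601) = 0.057413/0.092896 = 0.6180.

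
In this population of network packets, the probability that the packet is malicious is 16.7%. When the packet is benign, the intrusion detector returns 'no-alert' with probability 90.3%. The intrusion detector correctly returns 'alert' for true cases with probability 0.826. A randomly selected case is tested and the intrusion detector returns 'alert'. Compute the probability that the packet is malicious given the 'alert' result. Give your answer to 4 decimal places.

Let H be the event that the packet is malicious. P(H) = 0.167, so P(¬H) = 0.833. With E the 'alert' result, P(E|H) = 0.826 and P(E|¬H) = 0.097.
P(E) = 0.826·0.167 + 0.097·0.833 = 0.13794 + 0.080801 = 0.21874.
By Bayes' theorem, P(H|E) = 0.13794 / 0.21874 = 0.6306.

P(H | E) ≈ 0.6306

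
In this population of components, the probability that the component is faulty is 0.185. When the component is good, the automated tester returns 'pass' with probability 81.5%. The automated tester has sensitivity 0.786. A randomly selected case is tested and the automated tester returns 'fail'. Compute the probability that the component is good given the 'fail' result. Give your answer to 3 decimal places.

P(¬H | E) ≈ 0.509

Write H for 'the component is faulty'. Prior odds H:¬H = 0.185/0.815 = 0.22699. For the 'fail' outcome, the likelihood ratio is 0.786/0.185 = 4.2486.
Posterior odds = 0.22699 × 4.2486 = 0.96442, so P(H|E) = 0.96442/(1+0.96442) = 0.491. Then P(¬H|E) = 1 − 0.491 = 0.509.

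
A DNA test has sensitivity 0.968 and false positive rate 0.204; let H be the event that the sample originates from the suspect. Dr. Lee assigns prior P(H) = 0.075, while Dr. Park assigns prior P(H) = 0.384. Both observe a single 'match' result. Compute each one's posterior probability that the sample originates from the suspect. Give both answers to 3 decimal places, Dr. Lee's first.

The likelihood ratio for a 'match' result is 0.968/0.204 = 4.7451.
Dr. Lee: prior odds 0.075/0.925 = 0.081081; posterior odds 0.38474; posterior probability 0.278.
Dr. Park: prior odds 0.384/0.616 = 0.62338; posterior odds 2.9580; posterior probability 0.747.

Dr. Lee: 0.278; Dr. Park: 0.747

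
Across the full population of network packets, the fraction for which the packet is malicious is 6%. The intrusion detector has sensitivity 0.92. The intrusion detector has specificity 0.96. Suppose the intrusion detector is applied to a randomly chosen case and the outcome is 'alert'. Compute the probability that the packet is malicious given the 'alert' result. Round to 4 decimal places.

P(H | E) ≈ 0.5948

Let H be the event that the packet is malicious. P(H) = 0.06, so P(¬H) = 0.94. With E the 'alert' result, P(E|H) = 0.92 and P(E|¬H) = 0.04.
P(E) = 0.92·0.06 + 0.04·0.94 = 0.055200 + 0.037600 = 0.092800.
By Bayes' theorem, P(H|E) = 0.055200 / 0.092800 = 0.5948.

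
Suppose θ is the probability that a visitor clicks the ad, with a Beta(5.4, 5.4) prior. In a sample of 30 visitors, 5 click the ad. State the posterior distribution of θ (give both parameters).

Posterior: Beta(10.4, 30.4)

The binomial likelihood is conjugate to the Beta prior: with 5 successes and 25 failures, the posterior is Beta(5.4+5, 5.4+25) = Beta(10.4, 30.4).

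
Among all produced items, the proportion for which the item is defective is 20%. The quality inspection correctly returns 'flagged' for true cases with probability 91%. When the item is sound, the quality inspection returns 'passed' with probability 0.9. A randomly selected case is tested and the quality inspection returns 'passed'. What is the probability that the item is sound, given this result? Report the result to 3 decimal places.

Let H be the event that the item is defective. P(H) = 0.2, so P(¬H) = 0.8. With E the 'passed' result, P(E|H) = 0.09 and P(E|¬H) = 0.9.
P(E) = 0.09·0.2 + 0.9·0.8 = 0.018000 + 0.72000 = 0.73800.
By Bayes' theorem, P(H|E) = 0.018000 / 0.73800 = 0.024. Hence P(¬H|E) = 1 − 0.024 = 0.976.

P(¬H | E) ≈ 0.976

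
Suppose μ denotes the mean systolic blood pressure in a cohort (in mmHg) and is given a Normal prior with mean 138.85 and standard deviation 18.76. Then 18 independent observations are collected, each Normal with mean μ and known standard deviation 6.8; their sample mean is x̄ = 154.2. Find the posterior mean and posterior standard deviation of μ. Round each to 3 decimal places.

With known σ, the Normal prior is conjugate. Weight on the data is w = (n/σ²)/(n/σ² + 1/τ₀²) = 0.389273/(0.389273+0.00284141) = 0.99275.
Posterior mean = w·x̄ + (1−w)·μ₀ = 0.99275·154.2 + 0.0072464·138.85 = 154.089. Posterior variance = 1/(0.389273+0.00284141) = 2.55027, so SD = 1.597.

Posterior mean ≈ 154.089; posterior SD ≈ 1.597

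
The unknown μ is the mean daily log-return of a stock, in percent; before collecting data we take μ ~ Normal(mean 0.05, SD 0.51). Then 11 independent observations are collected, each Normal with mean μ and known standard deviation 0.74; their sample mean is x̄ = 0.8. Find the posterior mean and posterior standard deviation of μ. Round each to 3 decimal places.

Prior precision 1/τ₀² = 1/0.51² = 3.84468; data precision n/σ² = 11/0.74² = 20.0877.
Posterior precision = 3.84468 + 20.0877 = 23.9323, giving posterior SD = 1/√23.9323 = 0.204.
Posterior mean = (3.84468·0.05 + 20.0877·0.8) / 23.9323 = 0.680.

Posterior mean ≈ 0.680; posterior SD ≈ 0.204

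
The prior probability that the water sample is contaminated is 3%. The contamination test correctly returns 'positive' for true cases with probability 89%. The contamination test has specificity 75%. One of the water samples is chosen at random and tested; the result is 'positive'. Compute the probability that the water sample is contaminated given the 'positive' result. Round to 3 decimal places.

Write H for 'the water sample is contaminated'. Prior odds H:¬H = 0.03/0.97 = 0.030928. For the 'positive' outcome, the likelihood ratio is 0.89/0.25 = 3.5600.
Posterior odds = 0.030928 × 3.5600 = 0.11010, so P(H|E) = 0.11010/(1+0.11010) = 0.099.

P(H | E) ≈ 0.099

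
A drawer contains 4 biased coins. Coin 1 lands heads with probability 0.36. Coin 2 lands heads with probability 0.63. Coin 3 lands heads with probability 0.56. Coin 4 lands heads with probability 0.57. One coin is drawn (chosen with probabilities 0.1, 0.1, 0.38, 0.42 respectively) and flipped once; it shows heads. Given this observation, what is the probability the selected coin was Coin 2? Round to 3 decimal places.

P(heads|C1) = 0.36; P(heads|C2) = 0.63; P(heads|C3) = 0.56; P(heads|C4) = 0.57.
Prior × likelihood for each source: 0.1·0.36=0.03600, 0.1·0.63=0.06300, 0.38·0.56=0.2128, 0.42·0.57=0.2394. Summing gives P(heads) = 0.55120.
P(Coin 2 | heads) = 0.06300 / 0.55120 = 0.114.

Posterior probability ≈ 0.114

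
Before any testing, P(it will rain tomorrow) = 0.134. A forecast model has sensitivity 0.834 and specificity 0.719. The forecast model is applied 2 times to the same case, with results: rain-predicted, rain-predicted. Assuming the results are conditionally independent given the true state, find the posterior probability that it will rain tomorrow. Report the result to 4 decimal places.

Posterior P(H) ≈ 0.5768

Let H be the event that it will rain tomorrow; start with P(H) = 0.134. P('rain-predicted'|H) = 0.834, P('rain-predicted'|¬H) = 0.281.
Update on result 1 ('rain-predicted'): P(H) ← 0.834·0.1340 / (0.834·0.1340 + 0.281·0.8660) = 0.11176/0.35510 = 0.3147.
Update on result 2 ('rain-predicted'): P(H) ← 0.834·0.3147 / (0.834·0.3147 + 0.281·0.6853) = 0.26247/0.45504 = 0.5768.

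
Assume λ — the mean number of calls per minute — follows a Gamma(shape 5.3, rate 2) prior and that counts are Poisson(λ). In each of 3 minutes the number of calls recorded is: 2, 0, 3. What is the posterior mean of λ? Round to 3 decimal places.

The Poisson likelihood adds the total count to the shape and the number of exposure periods to the rate. Here ∑xᵢ = 5 and n = 3, so shape 5.3→10.3 and rate 2→5.
Posterior mean = shape/rate = 10.3/5 = 2.060.

Posterior mean ≈ 2.060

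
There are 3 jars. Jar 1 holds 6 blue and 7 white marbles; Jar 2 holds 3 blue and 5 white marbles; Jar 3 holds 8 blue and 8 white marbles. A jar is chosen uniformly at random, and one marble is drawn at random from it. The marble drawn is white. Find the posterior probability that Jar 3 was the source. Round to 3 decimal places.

Posterior probability ≈ 0.301

P(white|Jar 1) = 0.5385; P(white|Jar 2) = 0.625; P(white|Jar 3) = 0.5.
Prior × likelihood for each source: 0.333333·0.5385=0.1795, 0.333333·0.625=0.2083, 0.333333·0.5=0.1667. Summing gives P(white) = 0.55449.
P(Jar 3 | white) = 0.1667 / 0.55449 = 0.301.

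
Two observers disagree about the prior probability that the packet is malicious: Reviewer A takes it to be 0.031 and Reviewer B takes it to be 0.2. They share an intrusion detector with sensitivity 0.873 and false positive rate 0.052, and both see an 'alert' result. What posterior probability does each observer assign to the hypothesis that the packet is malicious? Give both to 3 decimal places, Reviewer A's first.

Reviewer A: 0.349; Reviewer B: 0.808

The likelihood ratio for an 'alert' result is 0.873/0.052 = 16.788.
Reviewer A: prior odds 0.031/0.969 = 0.031992; posterior odds 0.53709; posterior probability 0.349.
Reviewer B: prior odds 0.2/0.8 = 0.25000; posterior odds 4.1971; posterior probability 0.808.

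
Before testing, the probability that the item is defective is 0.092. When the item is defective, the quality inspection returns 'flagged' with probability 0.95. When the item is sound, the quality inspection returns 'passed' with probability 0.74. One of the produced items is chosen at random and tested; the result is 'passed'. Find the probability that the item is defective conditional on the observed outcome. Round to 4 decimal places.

Write H for 'the item is defective'. Prior odds H:¬H = 0.092/0.908 = 0.10132. For the 'passed' outcome, the likelihood ratio is 0.05/0.74 = 0.067568.
Posterior odds = 0.10132 × 0.067568 = 0.0068461, so P(H|E) = 0.0068461/(1+0.0068461) = 0.0068.

P(H | E) ≈ 0.0068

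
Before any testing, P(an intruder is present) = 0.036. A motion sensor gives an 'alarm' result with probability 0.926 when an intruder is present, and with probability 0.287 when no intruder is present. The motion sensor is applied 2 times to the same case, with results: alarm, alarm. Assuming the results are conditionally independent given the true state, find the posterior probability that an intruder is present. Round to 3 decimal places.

Posterior P(H) ≈ 0.280

Let H be the event that an intruder is present; start with P(H) = 0.036. P('alarm'|H) = 0.926, P('alarm'|¬H) = 0.287.
Update on result 1 ('alarm'): P(H) ← 0.926·0.0360 / (0.926·0.0360 + 0.287·0.9640) = 0.033336/0.31000 = 0.1075.
Update on result 2 ('alarm'): P(H) ← 0.926·0.1075 / (0.926·0.1075 + 0.287·0.8925) = 0.099577/0.35571 = 0.2799.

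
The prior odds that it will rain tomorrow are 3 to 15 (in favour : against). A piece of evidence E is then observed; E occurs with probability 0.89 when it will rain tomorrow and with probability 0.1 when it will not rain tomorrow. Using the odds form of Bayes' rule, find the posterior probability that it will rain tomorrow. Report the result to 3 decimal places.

Prior odds = 3/15 = 0.20000.
Likelihood ratio for E = 0.89/0.1 = 8.9000.
Posterior odds = prior odds × LR = 1.7800.
Posterior probability = odds/(1+odds) = 1.7800/2.7800 = 0.640.

Posterior probability ≈ 0.640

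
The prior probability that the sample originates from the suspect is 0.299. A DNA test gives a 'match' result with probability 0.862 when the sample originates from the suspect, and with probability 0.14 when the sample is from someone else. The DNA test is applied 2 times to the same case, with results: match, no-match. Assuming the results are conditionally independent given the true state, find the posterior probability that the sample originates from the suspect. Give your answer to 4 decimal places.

Posterior P(H) ≈ 0.2965

Let H be the event that the sample originates from the suspect; start with P(H) = 0.299. P('match'|H) = 0.862, P('match'|¬H) = 0.14.
Update on result 1 ('match'): P(H) ← 0.862·0.2990 / (0.862·0.2990 + 0.14·0.7010) = 0.25774/0.35588 = 0.7242.
Update on result 2 ('no-match'): P(H) ← 0.138·0.7242 / (0.138·0.7242 + 0.86·0.2758) = 0.099944/0.33710 = 0.2965.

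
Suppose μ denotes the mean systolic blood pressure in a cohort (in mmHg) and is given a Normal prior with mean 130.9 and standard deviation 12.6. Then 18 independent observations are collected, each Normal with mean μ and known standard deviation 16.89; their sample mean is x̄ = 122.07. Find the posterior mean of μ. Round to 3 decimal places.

Posterior mean ≈ 122.871

With known σ, the Normal prior is conjugate. Weight on the data is w = (n/σ²)/(n/σ² + 1/τ₀²) = 0.0630977/(0.0630977+0.00629882) = 0.90923.
Posterior mean = w·x̄ + (1−w)·μ₀ = 0.90923·122.07 + 0.090766·130.9 = 122.871.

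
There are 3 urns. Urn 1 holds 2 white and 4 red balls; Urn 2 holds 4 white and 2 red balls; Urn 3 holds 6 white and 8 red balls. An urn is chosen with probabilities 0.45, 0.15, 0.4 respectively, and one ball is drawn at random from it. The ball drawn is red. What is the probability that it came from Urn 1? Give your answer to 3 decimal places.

Posterior probability ≈ 0.519

P(red|Urn 1) = 0.6667; P(red|Urn 2) = 0.3333; P(red|Urn 3) = 0.5714.
Prior × likelihood for each source: 0.45·0.6667=0.3000, 0.15·0.3333=0.05000, 0.4·0.5714=0.2286. Summing gives P(red) = 0.57857.
P(Urn 1 | red) = 0.3000 / 0.57857 = 0.519.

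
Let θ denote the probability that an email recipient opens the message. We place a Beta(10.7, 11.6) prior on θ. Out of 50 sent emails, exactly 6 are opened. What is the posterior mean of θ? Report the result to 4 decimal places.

Posterior mean ≈ 0.2310

Observing 6 successes and 44 failures updates Beta(10.7, 11.6) by adding the success and failure counts to the two shape parameters: α = 10.7+6 = 16.7, β = 11.6+44 = 55.6.
E[θ | data] = 16.7/(16.7+55.6) = 0.2310.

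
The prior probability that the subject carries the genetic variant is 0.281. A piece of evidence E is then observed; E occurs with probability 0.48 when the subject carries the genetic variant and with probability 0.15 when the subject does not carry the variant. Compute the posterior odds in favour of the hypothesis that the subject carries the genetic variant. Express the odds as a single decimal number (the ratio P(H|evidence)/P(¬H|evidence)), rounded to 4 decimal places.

Posterior odds ≈ 1.2506

Prior odds = 0.281/(1−0.281) = 0.39082.
Likelihood ratio for E = 0.48/0.15 = 3.2000.
Posterior odds = prior odds × LR = 1.2506.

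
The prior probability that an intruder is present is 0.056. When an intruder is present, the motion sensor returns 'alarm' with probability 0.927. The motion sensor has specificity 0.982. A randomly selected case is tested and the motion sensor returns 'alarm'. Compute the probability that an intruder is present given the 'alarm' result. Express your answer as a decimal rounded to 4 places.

Write H for 'an intruder is present'. Prior odds H:¬H = 0.056/0.944 = 0.059322. For the 'alarm' outcome, the likelihood ratio is 0.927/0.018 = 51.500.
Posterior odds = 0.059322 × 51.500 = 3.0551, so P(H|E) = 3.0551/(1+3.0551) = 0.7534.

P(H | E) ≈ 0.7534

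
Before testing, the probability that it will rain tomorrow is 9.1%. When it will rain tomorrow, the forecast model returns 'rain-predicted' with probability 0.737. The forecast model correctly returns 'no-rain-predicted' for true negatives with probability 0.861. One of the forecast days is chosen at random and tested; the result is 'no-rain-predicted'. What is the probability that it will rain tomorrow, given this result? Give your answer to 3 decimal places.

Let H be the event that it will rain tomorrow. P(H) = 0.091, so P(¬H) = 0.909. With E the 'no-rain-predicted' result, P(E|H) = 0.263 and P(E|¬H) = 0.861.
P(E) = 0.263·0.091 + 0.861·0.909 = 0.023933 + 0.78265 = 0.80658.
By Bayes' theorem, P(H|E) = 0.023933 / 0.80658 = 0.030.

P(H | E) ≈ 0.030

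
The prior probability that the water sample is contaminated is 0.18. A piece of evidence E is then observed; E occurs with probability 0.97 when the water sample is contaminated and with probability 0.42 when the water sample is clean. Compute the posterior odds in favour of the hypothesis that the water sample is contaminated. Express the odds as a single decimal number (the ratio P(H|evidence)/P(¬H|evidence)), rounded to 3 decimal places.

Prior odds = 0.18/(1−0.18) = 0.21951. In log-odds, ln(0.21951) = -1.5163.
Add log likelihood ratio: ln(2.3095) = 0.83704.
Posterior log-odds = -0.67931, so posterior odds = exp(-0.67931) = 0.50697.

Posterior odds ≈ 0.507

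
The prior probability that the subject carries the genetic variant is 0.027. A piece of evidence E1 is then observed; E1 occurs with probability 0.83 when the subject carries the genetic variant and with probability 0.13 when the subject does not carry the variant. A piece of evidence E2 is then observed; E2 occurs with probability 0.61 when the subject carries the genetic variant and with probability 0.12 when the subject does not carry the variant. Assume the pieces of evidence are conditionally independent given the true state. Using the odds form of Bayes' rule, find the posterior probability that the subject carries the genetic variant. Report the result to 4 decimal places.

Prior odds = 0.027/(1−0.027) = 0.027749. In log-odds, ln(0.027749) = -3.5845.
Add log likelihood ratios: ln(6.3846) + ln(5.0833) = 3.4799.
Posterior log-odds = -0.10469, so posterior odds = exp(-0.10469) = 0.90060. Converting, P(H|E) = 0.90060/1.9006 = 0.4739.

Posterior probability ≈ 0.4739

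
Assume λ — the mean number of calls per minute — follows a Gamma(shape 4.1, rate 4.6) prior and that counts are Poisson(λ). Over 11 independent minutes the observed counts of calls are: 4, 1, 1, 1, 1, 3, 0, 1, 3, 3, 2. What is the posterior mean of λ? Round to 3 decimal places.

Posterior mean ≈ 1.545

The Poisson likelihood adds the total count to the shape and the number of exposure periods to the rate. Here ∑xᵢ = 20 and n = 11, so shape 4.1→24.1 and rate 4.6→15.6.
Posterior mean = shape/rate = 24.1/15.6 = 1.545.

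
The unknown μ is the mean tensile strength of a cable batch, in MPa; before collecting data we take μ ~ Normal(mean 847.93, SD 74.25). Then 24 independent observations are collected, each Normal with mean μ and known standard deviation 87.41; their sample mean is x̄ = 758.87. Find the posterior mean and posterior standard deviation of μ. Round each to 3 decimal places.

With known σ, the Normal prior is conjugate. Weight on the data is w = (n/σ²)/(n/σ² + 1/τ₀²) = 0.00314115/(0.00314115+0.00018139) = 0.94541.
Posterior mean = w·x̄ + (1−w)·μ₀ = 0.94541·758.87 + 0.054593·847.93 = 763.732. Posterior variance = 1/(0.00314115+0.00018139) = 300.975, so SD = 17.349.

Posterior mean ≈ 763.732; posterior SD ≈ 17.349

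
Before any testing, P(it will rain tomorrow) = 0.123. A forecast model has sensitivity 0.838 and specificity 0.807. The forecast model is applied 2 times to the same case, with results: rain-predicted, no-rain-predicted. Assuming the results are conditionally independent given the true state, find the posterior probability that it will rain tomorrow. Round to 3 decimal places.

With H the event that it will rain tomorrow, the joint likelihood of the observed sequence is P(data|H) = 0.838·0.162 = 0.13576 and P(data|¬H) = 0.193·0.807 = 0.15575.
Bayes: P(H|data) = 0.123·0.13576 / (0.123·0.13576 + 0.877·0.15575) = 0.016698/0.15329 = 0.1089.

Posterior P(H) ≈ 0.109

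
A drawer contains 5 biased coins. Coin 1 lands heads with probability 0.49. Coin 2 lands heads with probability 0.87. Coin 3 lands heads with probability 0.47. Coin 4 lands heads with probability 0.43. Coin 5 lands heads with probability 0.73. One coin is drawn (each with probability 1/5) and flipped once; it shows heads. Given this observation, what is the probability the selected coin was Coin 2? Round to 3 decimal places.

Posterior probability ≈ 0.291

P(heads|C1) = 0.49; P(heads|C2) = 0.87; P(heads|C3) = 0.47; P(heads|C4) = 0.43; P(heads|C5) = 0.73.
Prior × likelihood for each source: 0.2·0.49=0.09800, 0.2·0.87=0.1740, 0.2·0.47=0.09400, 0.2·0.43=0.08600, 0.2·0.73=0.1460. Summing gives P(heads) = 0.59800.
P(Coin 2 | heads) = 0.1740 / 0.59800 = 0.291.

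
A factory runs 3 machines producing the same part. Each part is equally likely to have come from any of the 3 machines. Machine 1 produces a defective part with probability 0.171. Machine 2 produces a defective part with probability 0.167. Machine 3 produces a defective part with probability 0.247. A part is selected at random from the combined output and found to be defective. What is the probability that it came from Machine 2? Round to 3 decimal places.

P(defective|M1) = 0.171; P(defective|M2) = 0.167; P(defective|M3) = 0.247.
Prior × likelihood for each source: 0.333333·0.171=0.05700, 0.333333·0.167=0.05567, 0.333333·0.247=0.08233. Summing gives P(defective) = 0.19500.
P(Machine 2 | defective) = 0.05567 / 0.19500 = 0.285.

Posterior probability ≈ 0.285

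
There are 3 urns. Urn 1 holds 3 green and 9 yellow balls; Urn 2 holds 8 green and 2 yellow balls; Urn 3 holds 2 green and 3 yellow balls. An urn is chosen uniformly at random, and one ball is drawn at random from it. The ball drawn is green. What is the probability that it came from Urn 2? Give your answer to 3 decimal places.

Tabulate prior·likelihood by source: [1] prior 0.333333, lik 0.25, product 0.08333; [2] prior 0.333333, lik 0.8, product 0.2667; [3] prior 0.333333, lik 0.4, product 0.1333.
Normalizing constant = 0.48333; the posterior for Urn 2 is its product over the sum, 0.2667/0.48333 = 0.552.

Posterior probability ≈ 0.552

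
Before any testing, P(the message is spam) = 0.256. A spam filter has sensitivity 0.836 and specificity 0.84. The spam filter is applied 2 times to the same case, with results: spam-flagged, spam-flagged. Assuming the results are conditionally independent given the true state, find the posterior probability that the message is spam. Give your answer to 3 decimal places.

With H the event that the message is spam, the joint likelihood of the observed sequence is P(data|H) = 0.836·0.836 = 0.69890 and P(data|¬H) = 0.16·0.16 = 0.025600.
Bayes: P(H|data) = 0.256·0.69890 / (0.256·0.69890 + 0.744·0.025600) = 0.17892/0.19796 = 0.9038.

Posterior P(H) ≈ 0.904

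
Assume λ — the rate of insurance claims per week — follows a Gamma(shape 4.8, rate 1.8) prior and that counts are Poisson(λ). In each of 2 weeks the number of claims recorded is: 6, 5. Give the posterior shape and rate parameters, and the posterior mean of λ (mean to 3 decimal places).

The Poisson likelihood adds the total count to the shape and the number of exposure periods to the rate. Here ∑xᵢ = 11 and n = 2, so shape 4.8→15.8 and rate 1.8→3.8.
Posterior mean = shape/rate = 15.8/3.8 = 4.158.

Posterior: Gamma(shape=15.8, rate=3.8); mean ≈ 4.158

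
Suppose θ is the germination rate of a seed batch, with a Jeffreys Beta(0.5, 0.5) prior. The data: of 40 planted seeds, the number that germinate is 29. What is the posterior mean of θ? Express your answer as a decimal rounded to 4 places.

Observing 29 successes and 11 failures updates Beta(0.5, 0.5) by adding the success and failure counts to the two shape parameters: α = 0.5+29 = 29.5, β = 0.5+11 = 11.5.
Posterior mean = α/(α+β) = 29.5/41 = 0.7195.

Posterior mean ≈ 0.7195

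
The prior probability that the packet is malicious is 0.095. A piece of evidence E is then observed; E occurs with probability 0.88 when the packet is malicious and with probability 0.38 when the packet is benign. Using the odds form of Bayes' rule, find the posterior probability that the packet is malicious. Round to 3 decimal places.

Prior odds = 0.095/(1−0.095) = 0.10497. In log-odds, ln(0.10497) = -2.2541.
Add log likelihood ratio: ln(2.3158) = 0.83975.
Posterior log-odds = -1.4143, so posterior odds = exp(-1.4143) = 0.24309. Converting, P(H|E) = 0.24309/1.2431 = 0.196.

Posterior probability ≈ 0.196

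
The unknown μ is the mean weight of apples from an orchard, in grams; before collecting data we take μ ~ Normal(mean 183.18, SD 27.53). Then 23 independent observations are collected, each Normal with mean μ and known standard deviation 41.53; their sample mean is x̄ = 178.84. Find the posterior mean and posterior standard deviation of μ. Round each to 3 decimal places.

With known σ, the Normal prior is conjugate. Weight on the data is w = (n/σ²)/(n/σ² + 1/τ₀²) = 0.0133353/(0.0133353+0.00131943) = 0.90997.
Posterior mean = w·x̄ + (1−w)·μ₀ = 0.90997·178.84 + 0.090034·183.18 = 179.231. Posterior variance = 1/(0.0133353+0.00131943) = 68.2372, so SD = 8.261.

Posterior mean ≈ 179.231; posterior SD ≈ 8.261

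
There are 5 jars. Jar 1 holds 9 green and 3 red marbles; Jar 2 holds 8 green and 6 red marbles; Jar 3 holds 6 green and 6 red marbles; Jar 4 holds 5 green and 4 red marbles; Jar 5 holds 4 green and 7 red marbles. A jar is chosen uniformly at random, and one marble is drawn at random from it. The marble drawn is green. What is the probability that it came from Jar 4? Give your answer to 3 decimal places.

Tabulate prior·likelihood by source: [1] prior 0.2, lik 0.75, product 0.1500; [2] prior 0.2, lik 0.5714, product 0.1143; [3] prior 0.2, lik 0.5, product 0.1000; [4] prior 0.2, lik 0.5556, product 0.1111; [5] prior 0.2, lik 0.3636, product 0.07273.
Normalizing constant = 0.54812; the posterior for Jar 4 is its product over the sum, 0.1111/0.54812 = 0.203.

Posterior probability ≈ 0.203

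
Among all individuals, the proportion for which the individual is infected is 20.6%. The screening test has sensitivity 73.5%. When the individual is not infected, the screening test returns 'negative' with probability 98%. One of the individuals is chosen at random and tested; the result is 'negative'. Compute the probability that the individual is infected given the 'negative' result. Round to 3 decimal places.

Let H be the event that the individual is infected. P(H) = 0.206, so P(¬H) = 0.794. With E the 'negative' result, P(E|H) = 0.265 and P(E|¬H) = 0.98.
P(E) = 0.265·0.206 + 0.98·0.794 = 0.054590 + 0.77812 = 0.83271.
By Bayes' theorem, P(H|E) = 0.054590 / 0.83271 = 0.066.

P(H | E) ≈ 0.066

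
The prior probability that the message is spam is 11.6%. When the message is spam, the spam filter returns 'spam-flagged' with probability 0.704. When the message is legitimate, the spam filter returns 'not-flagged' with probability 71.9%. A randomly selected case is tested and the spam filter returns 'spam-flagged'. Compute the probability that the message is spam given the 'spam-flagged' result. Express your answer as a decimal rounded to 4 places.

P(H | E) ≈ 0.2474

Write H for 'the message is spam'. Prior odds H:¬H = 0.116/0.884 = 0.13122. For the 'spam-flagged' outcome, the likelihood ratio is 0.704/0.281 = 2.5053.
Posterior odds = 0.13122 × 2.5053 = 0.32875, so P(H|E) = 0.32875/(1+0.32875) = 0.2474.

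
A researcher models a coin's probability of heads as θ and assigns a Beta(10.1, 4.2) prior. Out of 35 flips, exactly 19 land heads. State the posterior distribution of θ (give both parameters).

Observing 19 successes and 16 failures updates Beta(10.1, 4.2) by adding the success and failure counts to the two shape parameters: α = 10.1+19 = 29.1, β = 4.2+16 = 20.2.

Posterior: Beta(29.1, 20.2)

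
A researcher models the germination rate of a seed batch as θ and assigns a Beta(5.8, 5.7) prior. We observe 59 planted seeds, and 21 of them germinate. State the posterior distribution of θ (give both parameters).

Observing 21 successes and 38 failures updates Beta(5.8, 5.7) by adding the success and failure counts to the two shape parameters: α = 5.8+21 = 26.8, β = 5.7+38 = 43.7.

Posterior: Beta(26.8, 43.7)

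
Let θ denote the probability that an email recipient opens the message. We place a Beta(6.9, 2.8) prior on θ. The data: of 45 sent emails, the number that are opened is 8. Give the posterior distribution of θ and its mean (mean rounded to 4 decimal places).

The binomial likelihood is conjugate to the Beta prior: with 8 successes and 37 failures, the posterior is Beta(6.9+8, 2.8+37) = Beta(14.9, 39.8).
E[θ | data] = 14.9/(14.9+39.8) = 0.2724.

Posterior: Beta(14.9, 39.8); mean ≈ 0.2724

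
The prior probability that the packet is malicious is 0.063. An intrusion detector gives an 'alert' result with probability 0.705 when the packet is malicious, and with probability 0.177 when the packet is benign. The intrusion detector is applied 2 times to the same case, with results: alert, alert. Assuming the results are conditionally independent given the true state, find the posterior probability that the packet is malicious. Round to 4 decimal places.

Posterior P(H) ≈ 0.5161

With H the event that the packet is malicious, the joint likelihood of the observed sequence is P(data|H) = 0.705·0.705 = 0.49702 and P(data|¬H) = 0.177·0.177 = 0.031329.
Bayes: P(H|data) = 0.063·0.49702 / (0.063·0.49702 + 0.937·0.031329) = 0.031313/0.060668 = 0.5161.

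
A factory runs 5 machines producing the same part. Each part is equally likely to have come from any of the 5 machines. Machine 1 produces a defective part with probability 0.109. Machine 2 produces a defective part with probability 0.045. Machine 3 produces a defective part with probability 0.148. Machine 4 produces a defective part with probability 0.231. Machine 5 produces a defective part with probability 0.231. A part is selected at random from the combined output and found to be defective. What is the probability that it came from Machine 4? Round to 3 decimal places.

Posterior probability ≈ 0.302

Tabulate prior·likelihood by source: [1] prior 0.2, lik 0.109, product 0.02180; [2] prior 0.2, lik 0.045, product 0.009000; [3] prior 0.2, lik 0.148, product 0.02960; [4] prior 0.2, lik 0.231, product 0.04620; [5] prior 0.2, lik 0.231, product 0.04620.
Normalizing constant = 0.15280; the posterior for Machine 4 is its product over the sum, 0.04620/0.15280 = 0.302.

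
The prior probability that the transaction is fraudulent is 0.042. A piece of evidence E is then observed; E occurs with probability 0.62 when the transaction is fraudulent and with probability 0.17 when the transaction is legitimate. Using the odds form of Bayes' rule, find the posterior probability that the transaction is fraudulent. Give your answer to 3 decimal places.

Prior odds = 0.042/(1−0.042) = 0.043841. In log-odds, ln(0.043841) = -3.1272.
Add log likelihood ratio: ln(3.6471) = 1.2939.
Posterior log-odds = -1.8333, so posterior odds = exp(-1.8333) = 0.15989. Converting, P(H|E) = 0.15989/1.1599 = 0.138.

Posterior probability ≈ 0.138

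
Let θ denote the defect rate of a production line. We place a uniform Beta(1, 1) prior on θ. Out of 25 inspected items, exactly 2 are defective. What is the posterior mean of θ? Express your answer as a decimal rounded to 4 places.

Posterior mean ≈ 0.1111

Observing 2 successes and 23 failures updates Beta(1, 1) by adding the success and failure counts to the two shape parameters: α = 1+2 = 3, β = 1+23 = 24.
E[θ | data] = 3/(3+24) = 0.1111.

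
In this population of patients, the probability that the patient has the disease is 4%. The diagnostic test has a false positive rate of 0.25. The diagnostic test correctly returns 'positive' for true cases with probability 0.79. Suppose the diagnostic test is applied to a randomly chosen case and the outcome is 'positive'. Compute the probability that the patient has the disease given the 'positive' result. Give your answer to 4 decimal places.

Write H for 'the patient has the disease'. Prior odds H:¬H = 0.04/0.96 = 0.041667. For the 'positive' outcome, the likelihood ratio is 0.79/0.25 = 3.1600.
Posterior odds = 0.041667 × 3.1600 = 0.13167, so P(H|E) = 0.13167/(1+0.13167) = 0.1163.

P(H | E) ≈ 0.1163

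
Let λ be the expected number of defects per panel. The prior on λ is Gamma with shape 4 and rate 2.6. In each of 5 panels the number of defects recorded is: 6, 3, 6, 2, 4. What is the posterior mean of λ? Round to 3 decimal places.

Posterior mean ≈ 3.289

The Poisson likelihood adds the total count to the shape and the number of exposure periods to the rate. Here ∑xᵢ = 21 and n = 5, so shape 4→25 and rate 2.6→7.6.
Posterior mean = shape/rate = 25/7.6 = 3.289.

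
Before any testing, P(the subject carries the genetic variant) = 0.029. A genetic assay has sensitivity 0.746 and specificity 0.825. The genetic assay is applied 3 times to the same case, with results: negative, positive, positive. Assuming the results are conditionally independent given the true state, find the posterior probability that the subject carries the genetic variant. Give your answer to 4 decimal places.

Let H be the event that the subject carries the genetic variant; start with P(H) = 0.029. P('positive'|H) = 0.746, P('positive'|¬H) = 0.175.
Update on result 1 ('negative'): P(H) ← 0.254·0.0290 / (0.254·0.0290 + 0.825·0.9710) = 0.0073660/0.80844 = 0.0091.
Update on result 2 ('positive'): P(H) ← 0.746·0.0091 / (0.746·0.0091 + 0.175·0.9909) = 0.0067971/0.18020 = 0.0377.
Update on result 3 ('positive'): P(H) ← 0.746·0.0377 / (0.746·0.0377 + 0.175·0.9623) = 0.028138/0.19654 = 0.1432.

Posterior P(H) ≈ 0.1432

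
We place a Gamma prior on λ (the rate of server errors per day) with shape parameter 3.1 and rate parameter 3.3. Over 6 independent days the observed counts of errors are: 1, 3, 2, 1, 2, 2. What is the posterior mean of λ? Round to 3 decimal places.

The Poisson likelihood adds the total count to the shape and the number of exposure periods to the rate. Here ∑xᵢ = 11 and n = 6, so shape 3.1→14.1 and rate 3.3→9.3.
Posterior mean = shape/rate = 14.1/9.3 = 1.516.

Posterior mean ≈ 1.516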